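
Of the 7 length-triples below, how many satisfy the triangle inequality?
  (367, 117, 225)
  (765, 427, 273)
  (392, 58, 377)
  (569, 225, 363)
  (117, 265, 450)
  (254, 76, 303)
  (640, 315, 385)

4

(117,225,367): 117+225 ≤ 367 → not valid
(273,427,765): 273+427 ≤ 765 → not valid
(58,377,392): 58+377 > 392 → valid
(225,363,569): 225+363 > 569 → valid
(117,265,450): 117+265 ≤ 450 → not valid
(76,254,303): 76+254 > 303 → valid
(315,385,640): 315+385 > 640 → valid
4 of the 7 triples form a triangle.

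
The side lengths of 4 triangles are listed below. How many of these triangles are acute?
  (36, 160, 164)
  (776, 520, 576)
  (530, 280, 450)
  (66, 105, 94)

(36,160,164): 36²+160² = 26896 = 164² → right
(776,520,576): 520²+576² = 602176 = 776² → right
(530,280,450): 280²+450² = 280900 = 530² → right
(66,105,94): 66²+94² = 13192 > 11025 = 105² → acute
1 of the 4 is acute.

1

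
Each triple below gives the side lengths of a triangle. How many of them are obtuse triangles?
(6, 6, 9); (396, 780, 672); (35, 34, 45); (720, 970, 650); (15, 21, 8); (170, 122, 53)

(6,6,9): 6²+6² = 72 < 81 = 9² → obtuse
(396,780,672): 396²+672² = 608400 = 780² → right
(35,34,45): 34²+35² = 2381 > 2025 = 45² → acute
(720,970,650): 650²+720² = 940900 = 970² → right
(15,21,8): 8²+15² = 289 < 441 = 21² → obtuse
(170,122,53): 53²+122² = 17693 < 28900 = 170² → obtuse
3 of the 6 are obtuse.

3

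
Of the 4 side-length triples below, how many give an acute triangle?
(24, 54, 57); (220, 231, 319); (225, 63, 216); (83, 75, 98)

(24,54,57): 24²+54² = 3492 > 3249 = 57² → acute
(220,231,319): 220²+231² = 101761 = 319² → right
(225,63,216): 63²+216² = 50625 = 225² → right
(83,75,98): 75²+83² = 12514 > 9604 = 98² → acute
2 of the 4 are acute.

2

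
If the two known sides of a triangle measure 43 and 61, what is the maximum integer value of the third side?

103

The third side must be strictly less than 43 + 61 = 104.
The largest integer below 104 is 103.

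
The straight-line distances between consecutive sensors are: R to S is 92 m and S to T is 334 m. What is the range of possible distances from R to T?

242 ≤ RT ≤ 426 m

By the triangle inequality, |92 − 334| ≤ RT ≤ 92 + 334.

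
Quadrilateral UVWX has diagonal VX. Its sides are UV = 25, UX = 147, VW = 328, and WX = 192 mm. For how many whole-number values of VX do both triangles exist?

From triangle UVX: 122 < VX < 172.
From triangle WVX: 136 < VX < 520.
Intersection: 136 < VX < 172, so integers 137 through 171: 35 values.

35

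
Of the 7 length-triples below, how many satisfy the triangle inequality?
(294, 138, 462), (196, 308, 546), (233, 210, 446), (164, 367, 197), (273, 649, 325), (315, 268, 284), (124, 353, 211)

1

(138,294,462): 138+294 ≤ 462 → not valid
(196,308,546): 196+308 ≤ 546 → not valid
(210,233,446): 210+233 ≤ 446 → not valid
(164,197,367): 164+197 ≤ 367 → not valid
(273,325,649): 273+325 ≤ 649 → not valid
(268,284,315): 268+284 > 315 → valid
(124,211,353): 124+211 ≤ 353 → not valid
1 of the 7 triples forms a triangle.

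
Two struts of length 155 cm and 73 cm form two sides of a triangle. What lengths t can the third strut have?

By the triangle inequality, t must be less than 155 + 73 = 228 and greater than |155 − 73| = 82.

82 < t < 228 (cm)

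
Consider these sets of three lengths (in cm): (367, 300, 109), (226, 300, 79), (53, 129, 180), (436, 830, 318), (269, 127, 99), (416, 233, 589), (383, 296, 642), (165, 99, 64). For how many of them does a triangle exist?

(109,300,367): 109+300 > 367 → valid
(79,226,300): 79+226 > 300 → valid
(53,129,180): 53+129 > 180 → valid
(318,436,830): 318+436 ≤ 830 → not valid
(99,127,269): 99+127 ≤ 269 → not valid
(233,416,589): 233+416 > 589 → valid
(296,383,642): 296+383 > 642 → valid
(64,99,165): 64+99 ≤ 165 → not valid
5 of the 8 triples form a triangle.

5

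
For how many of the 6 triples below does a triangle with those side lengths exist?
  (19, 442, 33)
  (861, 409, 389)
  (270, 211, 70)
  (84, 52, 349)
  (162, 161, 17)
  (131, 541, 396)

2

(19,33,442): 19+33 ≤ 442 → not valid
(389,409,861): 389+409 ≤ 861 → not valid
(70,211,270): 70+211 > 270 → valid
(52,84,349): 52+84 ≤ 349 → not valid
(17,161,162): 17+161 > 162 → valid
(131,396,541): 131+396 ≤ 541 → not valid
2 of the 6 triples form a triangle.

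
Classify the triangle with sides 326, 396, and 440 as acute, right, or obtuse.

acute

Compare the square of the longest side to the sum of squares of the other two: 326² + 396² = 263092 > 193600 = 440².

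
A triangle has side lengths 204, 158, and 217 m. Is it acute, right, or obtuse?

acute

Compare the square of the longest side to the sum of squares of the other two: 158² + 204² = 66580 > 47089 = 217².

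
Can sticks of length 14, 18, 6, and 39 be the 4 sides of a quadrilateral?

No

For a quadrilateral, each side must be shorter than the sum of the others.
Here the longest side is 39, but the remaining 3 sides sum to only 38.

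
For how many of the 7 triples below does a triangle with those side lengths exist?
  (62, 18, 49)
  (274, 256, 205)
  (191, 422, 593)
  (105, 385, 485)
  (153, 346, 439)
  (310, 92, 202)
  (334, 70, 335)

(18,49,62): 18+49 > 62 → valid
(205,256,274): 205+256 > 274 → valid
(191,422,593): 191+422 > 593 → valid
(105,385,485): 105+385 > 485 → valid
(153,346,439): 153+346 > 439 → valid
(92,202,310): 92+202 ≤ 310 → not valid
(70,334,335): 70+334 > 335 → valid
6 of the 7 triples form a triangle.

6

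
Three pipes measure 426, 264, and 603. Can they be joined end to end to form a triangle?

Yes

The longest side is 603, and the other two sum to 690.
Since 690 > 603, the triangle inequality holds.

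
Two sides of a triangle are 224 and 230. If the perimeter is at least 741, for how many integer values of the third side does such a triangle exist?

Triangle inequality: 6 < x < 454. Perimeter ≥ 741 gives x ≥ 741 − 224 − 230 = 287.
So 287 ≤ x < 454; integers 287 through 453: 167 values.

167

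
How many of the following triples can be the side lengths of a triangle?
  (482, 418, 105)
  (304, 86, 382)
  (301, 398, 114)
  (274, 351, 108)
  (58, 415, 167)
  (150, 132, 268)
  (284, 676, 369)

5

(105,418,482): 105+418 > 482 → valid
(86,304,382): 86+304 > 382 → valid
(114,301,398): 114+301 > 398 → valid
(108,274,351): 108+274 > 351 → valid
(58,167,415): 58+167 ≤ 415 → not valid
(132,150,268): 132+150 > 268 → valid
(284,369,676): 284+369 ≤ 676 → not valid
5 of the 7 triples form a triangle.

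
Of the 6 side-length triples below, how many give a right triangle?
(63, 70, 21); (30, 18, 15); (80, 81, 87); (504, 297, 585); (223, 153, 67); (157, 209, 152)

1

(63,70,21): 21²+63² = 4410 < 4900 = 70² → obtuse
(30,18,15): 15²+18² = 549 < 900 = 30² → obtuse
(80,81,87): 80²+81² = 12961 > 7569 = 87² → acute
(504,297,585): 297²+504² = 342225 = 585² → right
(223,153,67): 67+153 ≤ 223, not a triangle
(157,209,152): 152²+157² = 47753 > 43681 = 209² → acute
1 of the 6 is right.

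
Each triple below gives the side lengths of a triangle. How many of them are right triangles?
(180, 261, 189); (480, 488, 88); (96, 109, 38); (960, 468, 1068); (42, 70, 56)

4

(180,261,189): 180²+189² = 68121 = 261² → right
(480,488,88): 88²+480² = 238144 = 488² → right
(96,109,38): 38²+96² = 10660 < 11881 = 109² → obtuse
(960,468,1068): 468²+960² = 1140624 = 1068² → right
(42,70,56): 42²+56² = 4900 = 70² → right
4 of the 5 are right.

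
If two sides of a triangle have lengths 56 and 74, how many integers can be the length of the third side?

111

The third side lies in the open interval (18, 130).
Integers from 19 to 129 inclusive: 129 − 19 + 1 = 111.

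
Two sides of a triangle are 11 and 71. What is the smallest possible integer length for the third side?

61

The third side must be strictly greater than |11 − 71| = 60.
The smallest integer above 60 is 61.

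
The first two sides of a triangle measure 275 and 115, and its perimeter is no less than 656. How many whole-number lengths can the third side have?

Triangle inequality: 160 < x < 390. Perimeter ≥ 656 gives x ≥ 656 − 275 − 115 = 266.
So 266 ≤ x < 390; integers 266 through 389: 124 values.

124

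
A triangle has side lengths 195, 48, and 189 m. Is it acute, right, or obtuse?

right

Compare the square of the longest side to the sum of squares of the other two: 48² + 189² = 38025 = 195².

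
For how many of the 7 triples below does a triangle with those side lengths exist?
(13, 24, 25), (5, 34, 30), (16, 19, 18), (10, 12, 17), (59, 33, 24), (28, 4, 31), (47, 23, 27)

(13,24,25): 13+24 > 25 → valid
(5,30,34): 5+30 > 34 → valid
(16,18,19): 16+18 > 19 → valid
(10,12,17): 10+12 > 17 → valid
(24,33,59): 24+33 ≤ 59 → not valid
(4,28,31): 4+28 > 31 → valid
(23,27,47): 23+27 > 47 → valid
6 of the 7 triples form a triangle.

6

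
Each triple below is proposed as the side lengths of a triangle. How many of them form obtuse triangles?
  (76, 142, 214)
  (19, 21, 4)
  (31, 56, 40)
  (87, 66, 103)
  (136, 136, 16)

3

(76,142,214): 76²+142² = 25940 < 45796 = 214² → obtuse
(19,21,4): 4²+19² = 377 < 441 = 21² → obtuse
(31,56,40): 31²+40² = 2561 < 3136 = 56² → obtuse
(87,66,103): 66²+87² = 11925 > 10609 = 103² → acute
(136,136,16): 16²+136² = 18752 > 18496 = 136² → acute
3 of the 5 are obtuse.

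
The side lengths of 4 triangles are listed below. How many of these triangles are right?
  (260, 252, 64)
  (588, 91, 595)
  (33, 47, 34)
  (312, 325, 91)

(260,252,64): 64²+252² = 67600 = 260² → right
(588,91,595): 91²+588² = 354025 = 595² → right
(33,47,34): 33²+34² = 2245 > 2209 = 47² → acute
(312,325,91): 91²+312² = 105625 = 325² → right
3 of the 4 are right.

3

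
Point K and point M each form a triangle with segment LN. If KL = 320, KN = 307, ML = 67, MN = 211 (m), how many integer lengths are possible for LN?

From triangle KLN: 13 < LN < 627.
From triangle MLN: 144 < LN < 278.
Intersection: 144 < LN < 278, so integers 145 through 277: 133 values.

133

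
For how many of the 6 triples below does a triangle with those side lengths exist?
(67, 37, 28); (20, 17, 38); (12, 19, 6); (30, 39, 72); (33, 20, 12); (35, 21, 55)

(28,37,67): 28+37 ≤ 67 → not valid
(17,20,38): 17+20 ≤ 38 → not valid
(6,12,19): 6+12 ≤ 19 → not valid
(30,39,72): 30+39 ≤ 72 → not valid
(12,20,33): 12+20 ≤ 33 → not valid
(21,35,55): 21+35 > 55 → valid
1 of the 6 triples forms a triangle.

1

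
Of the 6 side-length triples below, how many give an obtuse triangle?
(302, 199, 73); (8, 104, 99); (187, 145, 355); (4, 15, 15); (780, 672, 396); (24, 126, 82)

1

(302,199,73): 73+199 ≤ 302, not a triangle
(8,104,99): 8²+99² = 9865 < 10816 = 104² → obtuse
(187,145,355): 145+187 ≤ 355, not a triangle
(4,15,15): 4²+15² = 241 > 225 = 15² → acute
(780,672,396): 396²+672² = 608400 = 780² → right
(24,126,82): 24+82 ≤ 126, not a triangle
1 of the 6 is obtuse.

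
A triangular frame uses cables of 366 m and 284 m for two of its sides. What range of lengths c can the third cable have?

82 < c < 650

By the triangle inequality, c must be less than 366 + 284 = 650 and greater than |366 − 284| = 82.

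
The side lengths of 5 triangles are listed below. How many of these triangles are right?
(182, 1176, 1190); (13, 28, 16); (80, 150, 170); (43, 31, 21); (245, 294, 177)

2

(182,1176,1190): 182²+1176² = 1416100 = 1190² → right
(13,28,16): 13²+16² = 425 < 784 = 28² → obtuse
(80,150,170): 80²+150² = 28900 = 170² → right
(43,31,21): 21²+31² = 1402 < 1849 = 43² → obtuse
(245,294,177): 177²+245² = 91354 > 86436 = 294² → acute
2 of the 5 are right.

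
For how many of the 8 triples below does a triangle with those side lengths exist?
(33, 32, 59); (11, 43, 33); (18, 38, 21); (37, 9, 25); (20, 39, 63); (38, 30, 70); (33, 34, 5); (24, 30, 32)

5

(32,33,59): 32+33 > 59 → valid
(11,33,43): 11+33 > 43 → valid
(18,21,38): 18+21 > 38 → valid
(9,25,37): 9+25 ≤ 37 → not valid
(20,39,63): 20+39 ≤ 63 → not valid
(30,38,70): 30+38 ≤ 70 → not valid
(5,33,34): 5+33 > 34 → valid
(24,30,32): 24+30 > 32 → valid
5 of the 8 triples form a triangle.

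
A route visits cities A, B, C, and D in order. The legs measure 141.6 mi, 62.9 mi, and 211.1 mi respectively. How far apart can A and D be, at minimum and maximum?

The maximum is all hops collinear in one direction: 141.6 + 62.9 + 211.1 = 415.6.
The longest hop is 211.1; the others sum to 204.5. Folding the others back against it leaves at least 211.1 − 204.5 = 6.6.

6.6 ≤ AD ≤ 415.6 mi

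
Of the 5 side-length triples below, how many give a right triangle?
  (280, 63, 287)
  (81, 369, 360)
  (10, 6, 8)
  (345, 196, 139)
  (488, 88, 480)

(280,63,287): 63²+280² = 82369 = 287² → right
(81,369,360): 81²+360² = 136161 = 369² → right
(10,6,8): 6²+8² = 100 = 10² → right
(345,196,139): 139+196 ≤ 345, not a triangle
(488,88,480): 88²+480² = 238144 = 488² → right
4 of the 5 are right.

4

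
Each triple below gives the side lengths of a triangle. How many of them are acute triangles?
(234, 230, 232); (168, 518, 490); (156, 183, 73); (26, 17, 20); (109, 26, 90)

(234,230,232): 230²+232² = 106724 > 54756 = 234² → acute
(168,518,490): 168²+490² = 268324 = 518² → right
(156,183,73): 73²+156² = 29665 < 33489 = 183² → obtuse
(26,17,20): 17²+20² = 689 > 676 = 26² → acute
(109,26,90): 26²+90² = 8776 < 11881 = 109² → obtuse
2 of the 5 are acute.

2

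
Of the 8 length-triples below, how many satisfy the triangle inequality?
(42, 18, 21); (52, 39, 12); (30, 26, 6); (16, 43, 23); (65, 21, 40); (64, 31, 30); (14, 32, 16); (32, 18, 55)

1

(18,21,42): 18+21 ≤ 42 → not valid
(12,39,52): 12+39 ≤ 52 → not valid
(6,26,30): 6+26 > 30 → valid
(16,23,43): 16+23 ≤ 43 → not valid
(21,40,65): 21+40 ≤ 65 → not valid
(30,31,64): 30+31 ≤ 64 → not valid
(14,16,32): 14+16 ≤ 32 → not valid
(18,32,55): 18+32 ≤ 55 → not valid
1 of the 8 triples forms a triangle.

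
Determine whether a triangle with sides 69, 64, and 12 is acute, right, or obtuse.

Compare the square of the longest side to the sum of squares of the other two: 12² + 64² = 4240 < 4761 = 69².

obtuse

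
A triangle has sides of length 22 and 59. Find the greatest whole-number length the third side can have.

80

The third side must be strictly less than 22 + 59 = 81.
The largest integer below 81 is 80.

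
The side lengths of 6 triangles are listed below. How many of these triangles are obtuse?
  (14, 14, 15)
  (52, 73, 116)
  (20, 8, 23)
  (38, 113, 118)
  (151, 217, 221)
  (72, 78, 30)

(14,14,15): 14²+14² = 392 > 225 = 15² → acute
(52,73,116): 52²+73² = 8033 < 13456 = 116² → obtuse
(20,8,23): 8²+20² = 464 < 529 = 23² → obtuse
(38,113,118): 38²+113² = 14213 > 13924 = 118² → acute
(151,217,221): 151²+217² = 69890 > 48841 = 221² → acute
(72,78,30): 30²+72² = 6084 = 78² → right
2 of the 6 are obtuse.

2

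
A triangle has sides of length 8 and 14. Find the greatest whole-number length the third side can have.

The third side must be strictly less than 8 + 14 = 22.
The largest integer below 22 is 21.

21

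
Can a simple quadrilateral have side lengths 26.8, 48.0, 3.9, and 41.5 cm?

A quadrilateral exists iff every side is shorter than the sum of the others — equivalently, the longest side is less than the sum of the rest.
Longest side 48.0 < 72.2 (sum of the remaining 3), so yes.

Yes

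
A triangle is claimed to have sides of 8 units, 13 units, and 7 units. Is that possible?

The longest side is 13, and the other two sum to 15.
Since 15 > 13, the triangle inequality holds.

Yes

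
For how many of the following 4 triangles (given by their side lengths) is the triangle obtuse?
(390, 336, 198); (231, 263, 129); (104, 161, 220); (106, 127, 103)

(390,336,198): 198²+336² = 152100 = 390² → right
(231,263,129): 129²+231² = 70002 > 69169 = 263² → acute
(104,161,220): 104²+161² = 36737 < 48400 = 220² → obtuse
(106,127,103): 103²+106² = 21845 > 16129 = 127² → acute
1 of the 4 is obtuse.

1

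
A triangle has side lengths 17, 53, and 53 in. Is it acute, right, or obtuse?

acute

Compare the square of the longest side to the sum of squares of the other two: 17² + 53² = 3098 > 2809 = 53².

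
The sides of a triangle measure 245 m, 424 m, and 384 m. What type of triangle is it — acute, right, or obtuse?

Compare the square of the longest side to the sum of squares of the other two: 245² + 384² = 207481 > 179776 = 424².

acute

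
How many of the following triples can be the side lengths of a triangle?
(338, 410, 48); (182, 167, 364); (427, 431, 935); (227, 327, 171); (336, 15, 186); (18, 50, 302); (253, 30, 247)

(48,338,410): 48+338 ≤ 410 → not valid
(167,182,364): 167+182 ≤ 364 → not valid
(427,431,935): 427+431 ≤ 935 → not valid
(171,227,327): 171+227 > 327 → valid
(15,186,336): 15+186 ≤ 336 → not valid
(18,50,302): 18+50 ≤ 302 → not valid
(30,247,253): 30+247 > 253 → valid
2 of the 7 triples form a triangle.

2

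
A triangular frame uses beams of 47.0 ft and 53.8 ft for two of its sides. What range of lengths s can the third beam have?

6.8 < s < 100.8

By the triangle inequality, s must be less than 47.0 + 53.8 = 100.8 and greater than |47.0 − 53.8| = 6.8.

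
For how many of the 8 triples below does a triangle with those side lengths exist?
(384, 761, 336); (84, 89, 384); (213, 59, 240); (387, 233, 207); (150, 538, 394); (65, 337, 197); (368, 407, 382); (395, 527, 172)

5

(336,384,761): 336+384 ≤ 761 → not valid
(84,89,384): 84+89 ≤ 384 → not valid
(59,213,240): 59+213 > 240 → valid
(207,233,387): 207+233 > 387 → valid
(150,394,538): 150+394 > 538 → valid
(65,197,337): 65+197 ≤ 337 → not valid
(368,382,407): 368+382 > 407 → valid
(172,395,527): 172+395 > 527 → valid
5 of the 8 triples form a triangle.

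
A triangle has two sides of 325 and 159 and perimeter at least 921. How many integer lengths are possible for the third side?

47

Triangle inequality: 166 < x < 484. Perimeter ≥ 921 gives x ≥ 921 − 325 − 159 = 437.
So 437 ≤ x < 484; integers 437 through 483: 47 values.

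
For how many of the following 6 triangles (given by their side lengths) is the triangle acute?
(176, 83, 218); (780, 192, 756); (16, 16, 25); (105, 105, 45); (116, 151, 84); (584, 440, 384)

1

(176,83,218): 83²+176² = 37865 < 47524 = 218² → obtuse
(780,192,756): 192²+756² = 608400 = 780² → right
(16,16,25): 16²+16² = 512 < 625 = 25² → obtuse
(105,105,45): 45²+105² = 13050 > 11025 = 105² → acute
(116,151,84): 84²+116² = 20512 < 22801 = 151² → obtuse
(584,440,384): 384²+440² = 341056 = 584² → right
1 of the 6 is acute.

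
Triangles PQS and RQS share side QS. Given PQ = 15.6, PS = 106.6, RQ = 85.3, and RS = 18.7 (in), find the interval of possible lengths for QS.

91.0 < QS < 104.0

From triangle PQS: |15.6 − 106.6| < QS < 15.6 + 106.6, i.e. 91.0 < QS < 122.2.
From triangle RQS: 66.6 < QS < 104.0.
Both must hold, so QS lies in the intersection.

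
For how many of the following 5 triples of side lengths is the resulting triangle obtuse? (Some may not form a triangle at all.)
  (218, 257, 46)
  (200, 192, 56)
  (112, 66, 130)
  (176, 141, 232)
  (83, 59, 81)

2

(218,257,46): 46²+218² = 49640 < 66049 = 257² → obtuse
(200,192,56): 56²+192² = 40000 = 200² → right
(112,66,130): 66²+112² = 16900 = 130² → right
(176,141,232): 141²+176² = 50857 < 53824 = 232² → obtuse
(83,59,81): 59²+81² = 10042 > 6889 = 83² → acute
2 of the 5 are obtuse.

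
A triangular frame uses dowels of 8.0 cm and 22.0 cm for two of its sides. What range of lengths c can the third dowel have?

14.0 < c < 30.0

By the triangle inequality, c must be less than 8.0 + 22.0 = 30.0 and greater than |8.0 − 22.0| = 14.0.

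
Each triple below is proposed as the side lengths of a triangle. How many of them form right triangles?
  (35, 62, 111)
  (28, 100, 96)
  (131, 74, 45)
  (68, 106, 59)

(35,62,111): 35+62 ≤ 111, not a triangle
(28,100,96): 28²+96² = 10000 = 100² → right
(131,74,45): 45+74 ≤ 131, not a triangle
(68,106,59): 59²+68² = 8105 < 11236 = 106² → obtuse
1 of the 4 is right.

1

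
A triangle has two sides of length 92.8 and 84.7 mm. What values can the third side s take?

By the triangle inequality, s must be less than 92.8 + 84.7 = 177.5 and greater than |92.8 − 84.7| = 8.1.

8.1 < s < 177.5 (mm)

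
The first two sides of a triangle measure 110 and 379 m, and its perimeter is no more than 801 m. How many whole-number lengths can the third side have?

43

Triangle inequality: 269 < x < 489. Perimeter ≤ 801 gives x ≤ 801 − 110 − 379 = 312.
So 269 < x ≤ 312; integers 270 through 312: 43 values.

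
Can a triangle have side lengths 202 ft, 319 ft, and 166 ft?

The longest side is 319, and the other two sum to 368.
Since 368 > 319, the triangle inequality holds.

Yes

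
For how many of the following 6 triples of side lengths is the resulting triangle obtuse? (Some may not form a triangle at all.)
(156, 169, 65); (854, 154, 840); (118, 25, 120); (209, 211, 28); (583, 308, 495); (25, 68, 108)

1

(156,169,65): 65²+156² = 28561 = 169² → right
(854,154,840): 154²+840² = 729316 = 854² → right
(118,25,120): 25²+118² = 14549 > 14400 = 120² → acute
(209,211,28): 28²+209² = 44465 < 44521 = 211² → obtuse
(583,308,495): 308²+495² = 339889 = 583² → right
(25,68,108): 25+68 ≤ 108, not a triangle
1 of the 6 is obtuse.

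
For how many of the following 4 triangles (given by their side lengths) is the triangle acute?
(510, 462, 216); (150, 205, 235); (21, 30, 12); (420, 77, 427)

1

(510,462,216): 216²+462² = 260100 = 510² → right
(150,205,235): 150²+205² = 64525 > 55225 = 235² → acute
(21,30,12): 12²+21² = 585 < 900 = 30² → obtuse
(420,77,427): 77²+420² = 182329 = 427² → right
1 of the 4 is acute.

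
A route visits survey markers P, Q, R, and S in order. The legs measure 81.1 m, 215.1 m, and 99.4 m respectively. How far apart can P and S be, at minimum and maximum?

The maximum is all hops collinear in one direction: 81.1 + 215.1 + 99.4 = 395.6.
The longest hop is 215.1; the others sum to 180.5. Folding the others back against it leaves at least 215.1 − 180.5 = 34.6.

34.6 ≤ PS ≤ 395.6 m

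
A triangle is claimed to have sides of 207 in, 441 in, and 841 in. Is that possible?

No

The longest side is 841, but the other two sum to only 648.
648 < 841, so the triangle inequality fails.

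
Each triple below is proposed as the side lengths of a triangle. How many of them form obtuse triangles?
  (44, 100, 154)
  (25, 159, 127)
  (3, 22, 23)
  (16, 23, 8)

(44,100,154): 44+100 ≤ 154, not a triangle
(25,159,127): 25+127 ≤ 159, not a triangle
(3,22,23): 3²+22² = 493 < 529 = 23² → obtuse
(16,23,8): 8²+16² = 320 < 529 = 23² → obtuse
2 of the 4 are obtuse.

2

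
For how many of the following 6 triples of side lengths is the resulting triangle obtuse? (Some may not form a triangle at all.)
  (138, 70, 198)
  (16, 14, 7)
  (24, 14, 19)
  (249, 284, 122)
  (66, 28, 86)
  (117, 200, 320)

(138,70,198): 70²+138² = 23944 < 39204 = 198² → obtuse
(16,14,7): 7²+14² = 245 < 256 = 16² → obtuse
(24,14,19): 14²+19² = 557 < 576 = 24² → obtuse
(249,284,122): 122²+249² = 76885 < 80656 = 284² → obtuse
(66,28,86): 28²+66² = 5140 < 7396 = 86² → obtuse
(117,200,320): 117+200 ≤ 320, not a triangle
5 of the 6 are obtuse.

5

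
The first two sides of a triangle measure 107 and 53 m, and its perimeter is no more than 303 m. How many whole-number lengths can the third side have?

Triangle inequality: 54 < x < 160. Perimeter ≤ 303 gives x ≤ 303 − 107 − 53 = 143.
So 54 < x ≤ 143; integers 55 through 143: 89 values.

89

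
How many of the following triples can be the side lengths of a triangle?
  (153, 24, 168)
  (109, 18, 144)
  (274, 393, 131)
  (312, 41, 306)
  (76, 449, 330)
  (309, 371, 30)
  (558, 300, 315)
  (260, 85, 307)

5

(24,153,168): 24+153 > 168 → valid
(18,109,144): 18+109 ≤ 144 → not valid
(131,274,393): 131+274 > 393 → valid
(41,306,312): 41+306 > 312 → valid
(76,330,449): 76+330 ≤ 449 → not valid
(30,309,371): 30+309 ≤ 371 → not valid
(300,315,558): 300+315 > 558 → valid
(85,260,307): 85+260 > 307 → valid
5 of the 8 triples form a triangle.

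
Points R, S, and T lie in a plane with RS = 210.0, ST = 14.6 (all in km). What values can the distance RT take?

195.4 ≤ RT ≤ 224.6 km

By the triangle inequality, |210.0 − 14.6| ≤ RT ≤ 210.0 + 14.6.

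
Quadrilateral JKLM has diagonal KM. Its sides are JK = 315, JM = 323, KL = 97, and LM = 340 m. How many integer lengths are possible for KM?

From triangle JKM: 8 < KM < 638.
From triangle LKM: 243 < KM < 437.
Intersection: 243 < KM < 437, so integers 244 through 436: 193 values.

193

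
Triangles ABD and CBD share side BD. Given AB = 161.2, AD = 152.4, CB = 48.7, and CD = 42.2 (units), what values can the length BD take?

From triangle ABD: |161.2 − 152.4| < BD < 161.2 + 152.4, i.e. 8.8 < BD < 313.6.
From triangle CBD: 6.5 < BD < 90.9.
Both must hold, so BD lies in the intersection.

8.8 < BD < 90.9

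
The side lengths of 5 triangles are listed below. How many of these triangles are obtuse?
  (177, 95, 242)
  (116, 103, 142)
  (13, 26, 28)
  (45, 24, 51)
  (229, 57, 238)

(177,95,242): 95²+177² = 40354 < 58564 = 242² → obtuse
(116,103,142): 103²+116² = 24065 > 20164 = 142² → acute
(13,26,28): 13²+26² = 845 > 784 = 28² → acute
(45,24,51): 24²+45² = 2601 = 51² → right
(229,57,238): 57²+229² = 55690 < 56644 = 238² → obtuse
2 of the 5 are obtuse.

2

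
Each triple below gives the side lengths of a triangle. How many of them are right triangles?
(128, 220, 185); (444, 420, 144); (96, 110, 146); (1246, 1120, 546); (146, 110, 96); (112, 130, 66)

5

(128,220,185): 128²+185² = 50609 > 48400 = 220² → acute
(444,420,144): 144²+420² = 197136 = 444² → right
(96,110,146): 96²+110² = 21316 = 146² → right
(1246,1120,546): 546²+1120² = 1552516 = 1246² → right
(146,110,96): 96²+110² = 21316 = 146² → right
(112,130,66): 66²+112² = 16900 = 130² → right
5 of the 6 are right.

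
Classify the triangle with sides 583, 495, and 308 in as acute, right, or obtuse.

right

Compare the square of the longest side to the sum of squares of the other two: 308² + 495² = 339889 = 583².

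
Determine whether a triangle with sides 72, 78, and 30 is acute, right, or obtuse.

Compare the square of the longest side to the sum of squares of the other two: 30² + 72² = 6084 = 78².

right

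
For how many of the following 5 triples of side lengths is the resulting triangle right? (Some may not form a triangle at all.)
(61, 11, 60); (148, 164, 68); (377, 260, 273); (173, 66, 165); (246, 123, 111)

(61,11,60): 11²+60² = 3721 = 61² → right
(148,164,68): 68²+148² = 26528 < 26896 = 164² → obtuse
(377,260,273): 260²+273² = 142129 = 377² → right
(173,66,165): 66²+165² = 31581 > 29929 = 173² → acute
(246,123,111): 111+123 ≤ 246, not a triangle
2 of the 5 are right.

2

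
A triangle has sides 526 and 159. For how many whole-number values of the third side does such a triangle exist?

317

The third side lies in the open interval (367, 685).
Integers from 368 to 684 inclusive: 684 − 368 + 1 = 317.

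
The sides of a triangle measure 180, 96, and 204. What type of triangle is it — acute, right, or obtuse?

Compare the square of the longest side to the sum of squares of the other two: 96² + 180² = 41616 = 204².

right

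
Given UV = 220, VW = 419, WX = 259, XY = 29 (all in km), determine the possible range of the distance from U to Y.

The maximum is all hops collinear in one direction: 220 + 419 + 259 + 29 = 927.
The longest hop is 419; the others sum to 508. Since 419 ≤ 508, the path can fold back on itself completely, so the minimum distance is 0.

0 ≤ UY ≤ 927 km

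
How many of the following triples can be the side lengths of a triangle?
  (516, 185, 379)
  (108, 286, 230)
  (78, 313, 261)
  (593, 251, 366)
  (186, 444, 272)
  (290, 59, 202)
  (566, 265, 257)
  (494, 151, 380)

6

(185,379,516): 185+379 > 516 → valid
(108,230,286): 108+230 > 286 → valid
(78,261,313): 78+261 > 313 → valid
(251,366,593): 251+366 > 593 → valid
(186,272,444): 186+272 > 444 → valid
(59,202,290): 59+202 ≤ 290 → not valid
(257,265,566): 257+265 ≤ 566 → not valid
(151,380,494): 151+380 > 494 → valid
6 of the 8 triples form a triangle.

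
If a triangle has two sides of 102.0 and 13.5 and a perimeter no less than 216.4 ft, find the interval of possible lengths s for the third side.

100.9 ≤ s < 115.5

Triangle inequality alone gives 88.5 < s < 115.5.
The perimeter condition gives s ≥ 216.4 − 102.0 − 13.5 = 100.9.
Intersecting the two: 100.9 ≤ s < 115.5.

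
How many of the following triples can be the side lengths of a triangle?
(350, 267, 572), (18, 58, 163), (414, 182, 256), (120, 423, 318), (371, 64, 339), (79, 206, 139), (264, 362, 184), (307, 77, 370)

7

(267,350,572): 267+350 > 572 → valid
(18,58,163): 18+58 ≤ 163 → not valid
(182,256,414): 182+256 > 414 → valid
(120,318,423): 120+318 > 423 → valid
(64,339,371): 64+339 > 371 → valid
(79,139,206): 79+139 > 206 → valid
(184,264,362): 184+264 > 362 → valid
(77,307,370): 77+307 > 370 → valid
7 of the 8 triples form a triangle.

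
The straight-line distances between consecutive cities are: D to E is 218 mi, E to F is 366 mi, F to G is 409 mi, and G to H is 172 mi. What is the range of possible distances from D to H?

0 ≤ DH ≤ 1165 mi

The maximum is all hops collinear in one direction: 218 + 366 + 409 + 172 = 1165.
The longest hop is 409; the others sum to 756. Since 409 ≤ 756, the path can fold back on itself completely, so the minimum distance is 0.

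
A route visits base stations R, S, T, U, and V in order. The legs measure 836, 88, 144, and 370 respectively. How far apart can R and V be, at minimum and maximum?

234 ≤ RV ≤ 1438

The maximum is all hops collinear in one direction: 836 + 88 + 144 + 370 = 1438.
The longest hop is 836; the others sum to 602. Folding the others back against it leaves at least 836 − 602 = 234.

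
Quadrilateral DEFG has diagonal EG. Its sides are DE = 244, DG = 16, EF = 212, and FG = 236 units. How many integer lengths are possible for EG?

From triangle DEG: 228 < EG < 260.
From triangle FEG: 24 < EG < 448.
Intersection: 228 < EG < 260, so integers 229 through 259: 31 values.

31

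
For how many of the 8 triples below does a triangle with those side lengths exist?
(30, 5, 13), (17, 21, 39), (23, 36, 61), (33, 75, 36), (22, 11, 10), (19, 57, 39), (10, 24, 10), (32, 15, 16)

(5,13,30): 5+13 ≤ 30 → not valid
(17,21,39): 17+21 ≤ 39 → not valid
(23,36,61): 23+36 ≤ 61 → not valid
(33,36,75): 33+36 ≤ 75 → not valid
(10,11,22): 10+11 ≤ 22 → not valid
(19,39,57): 19+39 > 57 → valid
(10,10,24): 10+10 ≤ 24 → not valid
(15,16,32): 15+16 ≤ 32 → not valid
1 of the 8 triples forms a triangle.

1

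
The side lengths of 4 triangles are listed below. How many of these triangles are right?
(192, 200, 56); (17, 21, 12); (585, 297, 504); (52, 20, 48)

(192,200,56): 56²+192² = 40000 = 200² → right
(17,21,12): 12²+17² = 433 < 441 = 21² → obtuse
(585,297,504): 297²+504² = 342225 = 585² → right
(52,20,48): 20²+48² = 2704 = 52² → right
3 of the 4 are right.

3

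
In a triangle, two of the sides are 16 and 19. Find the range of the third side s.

3 < s < 35

By the triangle inequality, s must be less than 16 + 19 = 35 and greater than |16 − 19| = 3.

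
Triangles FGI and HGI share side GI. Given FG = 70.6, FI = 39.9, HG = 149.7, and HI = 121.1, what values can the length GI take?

30.7 < GI < 110.5

From triangle FGI: |70.6 − 39.9| < GI < 70.6 + 39.9, i.e. 30.7 < GI < 110.5.
From triangle HGI: 28.6 < GI < 270.8.
Both must hold, so GI lies in the intersection.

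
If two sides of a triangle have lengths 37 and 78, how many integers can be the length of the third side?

73

The third side lies in the open interval (41, 115).
Integers from 42 to 114 inclusive: 114 − 42 + 1 = 73.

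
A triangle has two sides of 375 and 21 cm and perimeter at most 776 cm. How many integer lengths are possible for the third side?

26

Triangle inequality: 354 < x < 396. Perimeter ≤ 776 gives x ≤ 776 − 375 − 21 = 380.
So 354 < x ≤ 380; integers 355 through 380: 26 values.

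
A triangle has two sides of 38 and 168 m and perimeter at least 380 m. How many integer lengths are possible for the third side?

32

Triangle inequality: 130 < x < 206. Perimeter ≥ 380 gives x ≥ 380 − 38 − 168 = 174.
So 174 ≤ x < 206; integers 174 through 205: 32 values.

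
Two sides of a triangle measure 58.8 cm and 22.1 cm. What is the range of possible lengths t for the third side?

By the triangle inequality, t must be less than 58.8 + 22.1 = 80.9 and greater than |58.8 − 22.1| = 36.7.

36.7 < t < 80.9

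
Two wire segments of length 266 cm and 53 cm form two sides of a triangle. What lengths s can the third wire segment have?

By the triangle inequality, s must be less than 266 + 53 = 319 and greater than |266 − 53| = 213.

213 < s < 319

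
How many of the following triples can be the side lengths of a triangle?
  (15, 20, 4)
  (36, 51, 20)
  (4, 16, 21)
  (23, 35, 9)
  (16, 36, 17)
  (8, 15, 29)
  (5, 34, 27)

(4,15,20): 4+15 ≤ 20 → not valid
(20,36,51): 20+36 > 51 → valid
(4,16,21): 4+16 ≤ 21 → not valid
(9,23,35): 9+23 ≤ 35 → not valid
(16,17,36): 16+17 ≤ 36 → not valid
(8,15,29): 8+15 ≤ 29 → not valid
(5,27,34): 5+27 ≤ 34 → not valid
1 of the 7 triples forms a triangle.

1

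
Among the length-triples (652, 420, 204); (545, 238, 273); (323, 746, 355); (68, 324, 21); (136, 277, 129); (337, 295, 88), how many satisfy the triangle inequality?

1

(204,420,652): 204+420 ≤ 652 → not valid
(238,273,545): 238+273 ≤ 545 → not valid
(323,355,746): 323+355 ≤ 746 → not valid
(21,68,324): 21+68 ≤ 324 → not valid
(129,136,277): 129+136 ≤ 277 → not valid
(88,295,337): 88+295 > 337 → valid
1 of the 6 triples forms a triangle.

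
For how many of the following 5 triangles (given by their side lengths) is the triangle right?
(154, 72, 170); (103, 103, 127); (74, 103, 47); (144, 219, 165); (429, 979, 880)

3

(154,72,170): 72²+154² = 28900 = 170² → right
(103,103,127): 103²+103² = 21218 > 16129 = 127² → acute
(74,103,47): 47²+74² = 7685 < 10609 = 103² → obtuse
(144,219,165): 144²+165² = 47961 = 219² → right
(429,979,880): 429²+880² = 958441 = 979² → right
3 of the 5 are right.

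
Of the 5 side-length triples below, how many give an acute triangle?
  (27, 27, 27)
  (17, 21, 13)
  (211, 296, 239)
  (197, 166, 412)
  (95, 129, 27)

(27,27,27): 27²+27² = 1458 > 729 = 27² → acute
(17,21,13): 13²+17² = 458 > 441 = 21² → acute
(211,296,239): 211²+239² = 101642 > 87616 = 296² → acute
(197,166,412): 166+197 ≤ 412, not a triangle
(95,129,27): 27+95 ≤ 129, not a triangle
3 of the 5 are acute.

3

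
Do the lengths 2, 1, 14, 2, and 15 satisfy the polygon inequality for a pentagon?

Yes

A pentagon exists iff every side is shorter than the sum of the others — equivalently, the longest side is less than the sum of the rest.
Longest side 15 < 19 (sum of the remaining 4), so yes.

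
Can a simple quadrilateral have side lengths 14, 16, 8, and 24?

Yes

A quadrilateral exists iff every side is shorter than the sum of the others — equivalently, the longest side is less than the sum of the rest.
Longest side 24 < 38 (sum of the remaining 3), so yes.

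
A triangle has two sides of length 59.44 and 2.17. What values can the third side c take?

57.27 < c < 61.61

By the triangle inequality, c must be less than 59.44 + 2.17 = 61.61 and greater than |59.44 − 2.17| = 57.27.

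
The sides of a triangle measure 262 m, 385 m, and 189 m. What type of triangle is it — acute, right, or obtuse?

obtuse

Compare the square of the longest side to the sum of squares of the other two: 189² + 262² = 104365 < 148225 = 385².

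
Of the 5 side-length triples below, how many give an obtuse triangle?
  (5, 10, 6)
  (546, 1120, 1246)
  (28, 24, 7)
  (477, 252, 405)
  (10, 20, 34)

(5,10,6): 5²+6² = 61 < 100 = 10² → obtuse
(546,1120,1246): 546²+1120² = 1552516 = 1246² → right
(28,24,7): 7²+24² = 625 < 784 = 28² → obtuse
(477,252,405): 252²+405² = 227529 = 477² → right
(10,20,34): 10+20 ≤ 34, not a triangle
2 of the 5 are obtuse.

2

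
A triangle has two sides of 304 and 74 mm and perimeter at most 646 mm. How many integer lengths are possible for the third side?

Triangle inequality: 230 < x < 378. Perimeter ≤ 646 gives x ≤ 646 − 304 − 74 = 268.
So 230 < x ≤ 268; integers 231 through 268: 38 values.

38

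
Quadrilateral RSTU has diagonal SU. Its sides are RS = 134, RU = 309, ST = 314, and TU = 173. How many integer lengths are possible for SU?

267

From triangle RSU: 175 < SU < 443.
From triangle TSU: 141 < SU < 487.
Intersection: 175 < SU < 443, so integers 176 through 442: 267 values.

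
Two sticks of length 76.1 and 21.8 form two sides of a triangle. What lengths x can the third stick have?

54.3 < x < 97.9

By the triangle inequality, x must be less than 76.1 + 21.8 = 97.9 and greater than |76.1 − 21.8| = 54.3.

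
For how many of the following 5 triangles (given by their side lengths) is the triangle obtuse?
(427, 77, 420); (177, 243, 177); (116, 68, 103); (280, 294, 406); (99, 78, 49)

1

(427,77,420): 77²+420² = 182329 = 427² → right
(177,243,177): 177²+177² = 62658 > 59049 = 243² → acute
(116,68,103): 68²+103² = 15233 > 13456 = 116² → acute
(280,294,406): 280²+294² = 164836 = 406² → right
(99,78,49): 49²+78² = 8485 < 9801 = 99² → obtuse
1 of the 5 is obtuse.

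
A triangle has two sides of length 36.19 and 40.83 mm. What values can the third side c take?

4.64 < c < 77.02

By the triangle inequality, c must be less than 36.19 + 40.83 = 77.02 and greater than |36.19 − 40.83| = 4.64.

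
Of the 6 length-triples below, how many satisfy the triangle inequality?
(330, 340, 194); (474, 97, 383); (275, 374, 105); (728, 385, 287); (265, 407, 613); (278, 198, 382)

5

(194,330,340): 194+330 > 340 → valid
(97,383,474): 97+383 > 474 → valid
(105,275,374): 105+275 > 374 → valid
(287,385,728): 287+385 ≤ 728 → not valid
(265,407,613): 265+407 > 613 → valid
(198,278,382): 198+278 > 382 → valid
5 of the 6 triples form a triangle.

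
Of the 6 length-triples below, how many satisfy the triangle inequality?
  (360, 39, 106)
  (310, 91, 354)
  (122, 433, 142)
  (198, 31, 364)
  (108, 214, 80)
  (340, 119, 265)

(39,106,360): 39+106 ≤ 360 → not valid
(91,310,354): 91+310 > 354 → valid
(122,142,433): 122+142 ≤ 433 → not valid
(31,198,364): 31+198 ≤ 364 → not valid
(80,108,214): 80+108 ≤ 214 → not valid
(119,265,340): 119+265 > 340 → valid
2 of the 6 triples form a triangle.

2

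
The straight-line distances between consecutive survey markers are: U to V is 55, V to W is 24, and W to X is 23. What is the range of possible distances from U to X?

8 ≤ UX ≤ 102

The maximum is all hops collinear in one direction: 55 + 24 + 23 = 102.
The longest hop is 55; the others sum to 47. Folding the others back against it leaves at least 55 − 47 = 8.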